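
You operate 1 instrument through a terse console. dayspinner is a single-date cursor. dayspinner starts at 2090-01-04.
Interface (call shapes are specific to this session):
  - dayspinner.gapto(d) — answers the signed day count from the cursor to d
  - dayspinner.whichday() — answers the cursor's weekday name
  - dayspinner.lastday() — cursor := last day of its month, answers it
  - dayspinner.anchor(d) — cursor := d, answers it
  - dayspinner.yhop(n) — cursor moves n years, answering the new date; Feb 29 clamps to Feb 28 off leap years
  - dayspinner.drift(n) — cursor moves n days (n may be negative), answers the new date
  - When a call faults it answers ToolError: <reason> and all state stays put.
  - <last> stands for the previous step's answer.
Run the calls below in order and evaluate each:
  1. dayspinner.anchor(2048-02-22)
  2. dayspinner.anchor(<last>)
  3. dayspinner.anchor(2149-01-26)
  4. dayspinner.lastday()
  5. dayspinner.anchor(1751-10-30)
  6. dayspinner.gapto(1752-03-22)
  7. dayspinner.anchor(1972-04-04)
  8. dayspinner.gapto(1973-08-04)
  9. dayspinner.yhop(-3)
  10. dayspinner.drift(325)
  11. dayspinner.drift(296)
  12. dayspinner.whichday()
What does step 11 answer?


~$ dayspinner.anchor d: 2048-02-22
  2048-02-22
~$ dayspinner.anchor d: <last>
  2048-02-22
~$ dayspinner.anchor d: 2149-01-26
  2149-01-26
~$ dayspinner.lastday
  2149-01-31
~$ dayspinner.anchor d: 1751-10-30
  1751-10-30
~$ dayspinner.gapto d: 1752-03-22
  144
~$ dayspinner.anchor d: 1972-04-04
  1972-04-04
~$ dayspinner.gapto d: 1973-08-04
  487
~$ dayspinner.yhop n: -3
  1969-04-04
~$ dayspinner.drift n: 325
  1970-02-23
~$ dayspinner.drift n: 296
  1970-12-16
~$ dayspinner.whichday
  Wednesday

Answer: 1970-12-16


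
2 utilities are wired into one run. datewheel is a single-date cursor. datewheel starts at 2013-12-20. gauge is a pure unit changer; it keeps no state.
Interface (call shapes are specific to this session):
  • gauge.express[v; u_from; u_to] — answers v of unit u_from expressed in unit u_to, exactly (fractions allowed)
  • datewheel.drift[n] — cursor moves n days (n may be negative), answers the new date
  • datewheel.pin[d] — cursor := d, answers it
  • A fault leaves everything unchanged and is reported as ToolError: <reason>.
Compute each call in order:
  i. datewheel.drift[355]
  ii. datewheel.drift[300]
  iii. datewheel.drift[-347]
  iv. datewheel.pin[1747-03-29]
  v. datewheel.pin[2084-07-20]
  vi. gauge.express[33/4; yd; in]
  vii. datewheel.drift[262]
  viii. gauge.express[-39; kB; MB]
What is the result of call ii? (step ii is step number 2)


Answer: 2015-10-06

Derivation:
% drift n='355'
[out] 2014-12-10
% drift n='300'
[out] 2015-10-06
% drift n='-347'
[out] 2014-10-24
% pin d='1747-03-29'
[out] 1747-03-29
% pin d='2084-07-20'
[out] 2084-07-20
% express v='33/4' u_from='yd' u_to='in'
[out] 297
% drift n='262'
[out] 2085-04-08
% express v='-39' u_from='kB' u_to='MB'
[out] -39/1000


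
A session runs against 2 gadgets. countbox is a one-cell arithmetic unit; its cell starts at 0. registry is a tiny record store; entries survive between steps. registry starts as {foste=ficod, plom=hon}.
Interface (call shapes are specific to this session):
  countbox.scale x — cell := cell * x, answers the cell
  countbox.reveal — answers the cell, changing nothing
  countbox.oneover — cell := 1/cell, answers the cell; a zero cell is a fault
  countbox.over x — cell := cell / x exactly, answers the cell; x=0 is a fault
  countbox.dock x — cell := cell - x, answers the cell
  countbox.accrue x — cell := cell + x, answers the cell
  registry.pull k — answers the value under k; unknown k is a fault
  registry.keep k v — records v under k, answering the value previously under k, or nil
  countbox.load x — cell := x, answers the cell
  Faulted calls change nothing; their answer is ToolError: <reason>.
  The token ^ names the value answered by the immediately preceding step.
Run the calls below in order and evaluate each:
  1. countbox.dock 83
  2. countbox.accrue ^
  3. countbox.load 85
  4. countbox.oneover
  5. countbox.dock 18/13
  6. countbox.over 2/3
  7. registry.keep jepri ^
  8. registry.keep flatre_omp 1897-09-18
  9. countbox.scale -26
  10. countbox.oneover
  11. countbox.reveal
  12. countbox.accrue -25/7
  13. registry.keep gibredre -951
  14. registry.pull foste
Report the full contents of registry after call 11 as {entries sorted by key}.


Answer: {flatre_omp=1897-09-18, foste=ficod, jepri=-4551/2210, plom=hon}

Derivation:
>>> countbox.dock x→83
  -83
>>> countbox.accrue x→^
  -166
>>> countbox.load x→85
  85
>>> countbox.oneover
  1/85
>>> countbox.dock x→18/13
  -1517/1105
>>> countbox.over x→2/3
  -4551/2210
>>> registry.keep k→jepri v→^
  nil
>>> registry.keep k→flatre_omp v→1897-09-18
  nil
>>> countbox.scale x→-26
  4551/85
>>> countbox.oneover
  85/4551
>>> countbox.reveal
  85/4551
>>> countbox.accrue x→-25/7
  -113180/31857
>>> registry.keep k→gibredre v→-951
  nil
>>> registry.pull k→foste
  ficod


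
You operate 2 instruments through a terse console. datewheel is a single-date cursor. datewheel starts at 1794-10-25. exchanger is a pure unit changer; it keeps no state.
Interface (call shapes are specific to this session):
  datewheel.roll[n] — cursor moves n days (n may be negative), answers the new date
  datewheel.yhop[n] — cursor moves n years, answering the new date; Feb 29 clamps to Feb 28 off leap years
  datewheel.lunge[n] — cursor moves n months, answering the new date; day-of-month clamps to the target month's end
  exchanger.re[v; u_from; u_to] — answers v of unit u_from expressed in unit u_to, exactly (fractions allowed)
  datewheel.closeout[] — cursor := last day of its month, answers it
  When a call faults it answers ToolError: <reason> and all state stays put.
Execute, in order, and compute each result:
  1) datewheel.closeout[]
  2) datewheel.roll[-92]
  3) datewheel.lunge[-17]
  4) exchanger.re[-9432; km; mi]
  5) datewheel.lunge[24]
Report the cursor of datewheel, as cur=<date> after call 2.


Answer: cur=1794-07-31

Derivation:
-- closeout() ~> 1794-10-31
-- roll(n=-92) ~> 1794-07-31
-- lunge(n=-17) ~> 1793-02-28
-- re(v=-9432, u_from=km, u_to=mi) ~> -8187500/1397
-- lunge(n=24) ~> 1795-02-28


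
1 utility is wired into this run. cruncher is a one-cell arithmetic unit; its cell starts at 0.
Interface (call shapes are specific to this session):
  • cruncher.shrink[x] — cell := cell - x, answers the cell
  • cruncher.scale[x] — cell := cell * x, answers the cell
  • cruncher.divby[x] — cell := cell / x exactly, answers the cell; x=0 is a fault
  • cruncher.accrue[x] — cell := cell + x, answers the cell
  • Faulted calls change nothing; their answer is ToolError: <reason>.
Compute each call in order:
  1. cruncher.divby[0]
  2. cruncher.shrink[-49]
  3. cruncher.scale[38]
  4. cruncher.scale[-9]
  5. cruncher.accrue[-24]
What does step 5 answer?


Answer: -16782

Derivation:
I use cruncher.divby on 0, giving ToolError: division by zero.
Calling cruncher.shrink on -49, — result: 49.
I run cruncher.scale on 38, and observe 1862.
Using cruncher.scale on -9, and observe -16758.
I call cruncher.accrue on -24: -16782.


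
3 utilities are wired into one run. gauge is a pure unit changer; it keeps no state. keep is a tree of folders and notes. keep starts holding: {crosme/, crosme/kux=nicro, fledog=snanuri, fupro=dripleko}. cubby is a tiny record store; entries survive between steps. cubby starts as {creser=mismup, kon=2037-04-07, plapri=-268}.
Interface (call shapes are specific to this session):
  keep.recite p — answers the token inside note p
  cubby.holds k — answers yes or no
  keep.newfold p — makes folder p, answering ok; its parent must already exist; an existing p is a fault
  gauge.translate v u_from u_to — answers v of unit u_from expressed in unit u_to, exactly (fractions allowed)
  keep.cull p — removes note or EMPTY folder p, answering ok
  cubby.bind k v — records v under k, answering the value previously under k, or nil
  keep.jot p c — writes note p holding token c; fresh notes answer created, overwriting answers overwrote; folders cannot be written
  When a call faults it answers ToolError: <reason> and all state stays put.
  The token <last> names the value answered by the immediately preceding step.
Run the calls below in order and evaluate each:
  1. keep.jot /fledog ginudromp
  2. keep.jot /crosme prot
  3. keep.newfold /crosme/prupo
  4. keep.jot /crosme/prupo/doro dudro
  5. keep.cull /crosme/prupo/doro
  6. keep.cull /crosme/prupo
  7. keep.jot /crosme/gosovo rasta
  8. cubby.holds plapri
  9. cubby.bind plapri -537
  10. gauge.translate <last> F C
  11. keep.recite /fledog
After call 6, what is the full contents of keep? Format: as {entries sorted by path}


Answer: {crosme/, crosme/kux=nicro, fledog=ginudromp, fupro=dripleko}

Derivation:
~$ keep.jot /fledog ginudromp
[out] overwrote
~$ keep.jot /crosme prot
[out] ToolError: is a directory
~$ keep.newfold /crosme/prupo
[out] ok
~$ keep.jot /crosme/prupo/doro dudro
[out] created
~$ keep.cull /crosme/prupo/doro
[out] ok
~$ keep.cull /crosme/prupo
[out] ok
~$ keep.jot /crosme/gosovo rasta
[out] created
~$ cubby.holds plapri
[out] yes
~$ cubby.bind plapri -537
[out] -268
~$ gauge.translate <last> F C
[out] -500/3
~$ keep.recite /fledog
[out] ginudromp


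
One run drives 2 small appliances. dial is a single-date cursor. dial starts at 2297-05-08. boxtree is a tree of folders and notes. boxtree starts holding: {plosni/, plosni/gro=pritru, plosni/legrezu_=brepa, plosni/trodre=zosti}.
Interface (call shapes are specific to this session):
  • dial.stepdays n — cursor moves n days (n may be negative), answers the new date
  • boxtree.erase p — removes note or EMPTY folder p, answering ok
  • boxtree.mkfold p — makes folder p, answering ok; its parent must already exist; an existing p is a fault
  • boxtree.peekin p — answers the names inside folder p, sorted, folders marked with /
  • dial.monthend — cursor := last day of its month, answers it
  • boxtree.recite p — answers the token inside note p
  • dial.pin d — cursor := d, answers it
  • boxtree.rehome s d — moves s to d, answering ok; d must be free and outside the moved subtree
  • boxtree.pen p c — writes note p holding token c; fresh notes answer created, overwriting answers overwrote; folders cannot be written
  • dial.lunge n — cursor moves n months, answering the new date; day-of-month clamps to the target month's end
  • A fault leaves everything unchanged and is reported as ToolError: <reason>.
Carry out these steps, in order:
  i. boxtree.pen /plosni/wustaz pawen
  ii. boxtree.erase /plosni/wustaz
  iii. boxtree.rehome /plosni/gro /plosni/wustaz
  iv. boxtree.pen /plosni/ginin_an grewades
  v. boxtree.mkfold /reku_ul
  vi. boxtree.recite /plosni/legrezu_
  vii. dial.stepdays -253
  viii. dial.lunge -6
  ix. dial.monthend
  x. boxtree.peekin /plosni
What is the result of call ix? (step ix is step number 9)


-> pen(p=/plosni/wustaz, c=pawen)
<- created
-> erase(p=/plosni/wustaz)
<- ok
-> rehome(s=/plosni/gro, d=/plosni/wustaz)
<- ok
-> pen(p=/plosni/ginin_an, c=grewades)
<- created
-> mkfold(p=/reku_ul)
<- ok
-> recite(p=/plosni/legrezu_)
<- brepa
-> stepdays(n=-253)
<- 2296-08-28
-> lunge(n=-6)
<- 2296-02-28
-> monthend()
<- 2296-02-29
-> peekin(p=/plosni)
<- [ginin_an, legrezu_, trodre, wustaz]

Answer: 2296-02-29


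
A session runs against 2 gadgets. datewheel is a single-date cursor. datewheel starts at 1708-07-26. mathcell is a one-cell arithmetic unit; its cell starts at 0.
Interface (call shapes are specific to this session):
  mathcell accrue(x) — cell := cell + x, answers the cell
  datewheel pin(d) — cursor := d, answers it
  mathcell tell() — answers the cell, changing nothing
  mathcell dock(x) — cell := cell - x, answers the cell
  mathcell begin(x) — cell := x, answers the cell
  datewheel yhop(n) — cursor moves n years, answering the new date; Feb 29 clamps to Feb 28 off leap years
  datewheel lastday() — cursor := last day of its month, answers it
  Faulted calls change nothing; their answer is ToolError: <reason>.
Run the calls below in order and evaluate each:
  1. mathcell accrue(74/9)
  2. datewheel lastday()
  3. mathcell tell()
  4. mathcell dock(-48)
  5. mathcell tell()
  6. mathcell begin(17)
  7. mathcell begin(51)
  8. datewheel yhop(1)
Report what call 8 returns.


Answer: 1709-07-31

Derivation:
[in] mathcell accrue 74/9
  74/9
[in] datewheel lastday
  1708-07-31
[in] mathcell tell
  74/9
[in] mathcell dock -48
  506/9
[in] mathcell tell
  506/9
[in] mathcell begin 17
  17
[in] mathcell begin 51
  51
[in] datewheel yhop 1
  1709-07-31


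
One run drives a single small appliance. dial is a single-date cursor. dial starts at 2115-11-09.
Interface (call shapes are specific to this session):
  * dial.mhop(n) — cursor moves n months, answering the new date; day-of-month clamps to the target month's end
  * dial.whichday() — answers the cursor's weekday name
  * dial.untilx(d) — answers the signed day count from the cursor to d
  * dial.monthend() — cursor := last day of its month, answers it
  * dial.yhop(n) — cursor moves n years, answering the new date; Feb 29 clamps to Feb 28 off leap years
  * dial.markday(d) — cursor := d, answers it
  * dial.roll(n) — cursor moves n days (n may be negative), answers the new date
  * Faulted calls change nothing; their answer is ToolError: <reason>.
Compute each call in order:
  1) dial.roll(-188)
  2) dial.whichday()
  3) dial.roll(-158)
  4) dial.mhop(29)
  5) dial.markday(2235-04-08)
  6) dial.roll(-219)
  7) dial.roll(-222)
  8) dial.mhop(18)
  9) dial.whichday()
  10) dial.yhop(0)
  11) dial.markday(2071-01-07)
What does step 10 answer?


Answer: 2235-07-22

Derivation:
→ dial.roll(n='-188')
← 2115-05-05
→ dial.whichday()
← Sunday
→ dial.roll(n='-158')
← 2114-11-28
→ dial.mhop(n='29')
← 2117-04-28
→ dial.markday(d='2235-04-08')
← 2235-04-08
→ dial.roll(n='-219')
← 2234-09-01
→ dial.roll(n='-222')
← 2234-01-22
→ dial.mhop(n='18')
← 2235-07-22
→ dial.whichday()
← Wednesday
→ dial.yhop(n='0')
← 2235-07-22
→ dial.markday(d='2071-01-07')
← 2071-01-07


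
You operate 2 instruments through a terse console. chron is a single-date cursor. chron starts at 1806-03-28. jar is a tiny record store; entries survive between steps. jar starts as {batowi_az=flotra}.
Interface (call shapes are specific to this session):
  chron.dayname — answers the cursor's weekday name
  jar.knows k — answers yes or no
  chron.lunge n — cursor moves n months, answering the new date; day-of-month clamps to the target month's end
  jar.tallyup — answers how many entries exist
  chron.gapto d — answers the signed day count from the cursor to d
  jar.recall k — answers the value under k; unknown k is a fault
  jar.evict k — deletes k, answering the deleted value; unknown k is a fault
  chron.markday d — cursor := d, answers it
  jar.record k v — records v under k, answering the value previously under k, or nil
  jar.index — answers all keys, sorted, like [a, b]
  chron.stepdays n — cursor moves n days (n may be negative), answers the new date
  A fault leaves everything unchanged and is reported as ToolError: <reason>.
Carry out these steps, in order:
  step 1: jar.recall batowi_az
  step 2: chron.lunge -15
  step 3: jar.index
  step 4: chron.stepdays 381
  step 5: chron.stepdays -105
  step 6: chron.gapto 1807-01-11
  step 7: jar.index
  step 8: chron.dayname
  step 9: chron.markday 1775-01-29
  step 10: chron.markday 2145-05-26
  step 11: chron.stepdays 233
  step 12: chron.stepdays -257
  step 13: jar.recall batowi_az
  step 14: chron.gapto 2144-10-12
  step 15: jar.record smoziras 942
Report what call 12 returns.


I run jar.recall(k→batowi_az), → flotra.
I call chron.lunge(n→-15), and observe 1804-12-28.
Then jar.index(): [batowi_az].
Invoking chron.stepdays(n→381): 1806-01-13.
Now I run chron.stepdays(n→-105), and get 1805-09-30.
I invoke chron.gapto(d→1807-01-11), which returns 468.
I use jar.index(), giving [batowi_az].
I call chron.dayname(), and observe Monday.
Then chron.markday(d→1775-01-29): 1775-01-29.
I try chron.markday(d→2145-05-26), yielding 2145-05-26.
Using chron.stepdays(n→233), — result: 2146-01-14.
Now I run chron.stepdays(n→-257), and get 2145-05-02.
Then jar.recall(k→batowi_az), → flotra.
I use chron.gapto(d→2144-10-12), → -202.
I call jar.record(k→smoziras, v→942), → nil.

Answer: 2145-05-02


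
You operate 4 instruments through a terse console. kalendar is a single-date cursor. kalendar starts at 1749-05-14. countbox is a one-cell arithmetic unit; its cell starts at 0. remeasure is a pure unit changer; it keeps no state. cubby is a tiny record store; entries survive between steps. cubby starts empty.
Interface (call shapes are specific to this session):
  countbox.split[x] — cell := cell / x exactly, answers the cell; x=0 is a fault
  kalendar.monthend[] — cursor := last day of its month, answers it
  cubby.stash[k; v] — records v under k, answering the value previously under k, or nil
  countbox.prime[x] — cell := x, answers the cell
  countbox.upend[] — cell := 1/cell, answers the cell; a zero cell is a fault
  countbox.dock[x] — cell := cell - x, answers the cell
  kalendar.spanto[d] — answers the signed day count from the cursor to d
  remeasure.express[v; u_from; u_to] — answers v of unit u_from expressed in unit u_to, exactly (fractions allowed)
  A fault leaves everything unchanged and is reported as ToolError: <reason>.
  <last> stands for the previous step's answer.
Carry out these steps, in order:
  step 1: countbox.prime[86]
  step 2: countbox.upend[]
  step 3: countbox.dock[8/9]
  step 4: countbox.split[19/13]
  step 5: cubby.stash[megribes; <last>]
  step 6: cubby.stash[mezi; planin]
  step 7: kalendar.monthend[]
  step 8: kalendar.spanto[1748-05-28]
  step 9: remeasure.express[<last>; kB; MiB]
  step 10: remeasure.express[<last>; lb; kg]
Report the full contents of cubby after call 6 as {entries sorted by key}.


Answer: {megribes=-8827/14706, mezi=planin}

Derivation:
Act: prime[x=86]
Obs: 86
Act: upend[]
Obs: 1/86
Act: dock[x=8/9]
Obs: -679/774
Act: split[x=19/13]
Obs: -8827/14706
Act: stash[k=megribes; v=<last>]
Obs: nil
Act: stash[k=mezi; v=planin]
Obs: nil
Act: monthend[]
Obs: 1749-05-31
Act: spanto[d=1748-05-28]
Obs: -368
Act: express[v=<last>; u_from=kB; u_to=MiB]
Obs: -2875/8192
Act: express[v=<last>; u_from=lb; u_to=kg]
Obs: -1043262451/6553600000


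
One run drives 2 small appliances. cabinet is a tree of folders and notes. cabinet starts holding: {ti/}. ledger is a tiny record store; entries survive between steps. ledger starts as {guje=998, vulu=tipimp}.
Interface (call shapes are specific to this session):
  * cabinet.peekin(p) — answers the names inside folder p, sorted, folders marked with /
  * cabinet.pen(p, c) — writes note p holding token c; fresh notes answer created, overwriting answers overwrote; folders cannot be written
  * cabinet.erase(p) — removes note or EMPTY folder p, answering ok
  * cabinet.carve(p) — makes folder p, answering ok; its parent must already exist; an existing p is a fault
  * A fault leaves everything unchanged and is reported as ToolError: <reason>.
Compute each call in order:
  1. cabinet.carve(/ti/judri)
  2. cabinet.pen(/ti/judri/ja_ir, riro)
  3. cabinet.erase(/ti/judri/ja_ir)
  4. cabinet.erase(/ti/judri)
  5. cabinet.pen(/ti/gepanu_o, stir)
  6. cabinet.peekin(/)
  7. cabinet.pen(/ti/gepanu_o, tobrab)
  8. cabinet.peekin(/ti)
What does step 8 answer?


Answer: [gepanu_o]

Derivation:
% 1. carve(/ti/judri) == ok
% 2. pen(/ti/judri/ja_ir, riro) == created
% 3. erase(/ti/judri/ja_ir) == ok
% 4. erase(/ti/judri) == ok
% 5. pen(/ti/gepanu_o, stir) == created
% 6. peekin(/) == [ti/]
% 7. pen(/ti/gepanu_o, tobrab) == overwrote
% 8. peekin(/ti) == [gepanu_o]


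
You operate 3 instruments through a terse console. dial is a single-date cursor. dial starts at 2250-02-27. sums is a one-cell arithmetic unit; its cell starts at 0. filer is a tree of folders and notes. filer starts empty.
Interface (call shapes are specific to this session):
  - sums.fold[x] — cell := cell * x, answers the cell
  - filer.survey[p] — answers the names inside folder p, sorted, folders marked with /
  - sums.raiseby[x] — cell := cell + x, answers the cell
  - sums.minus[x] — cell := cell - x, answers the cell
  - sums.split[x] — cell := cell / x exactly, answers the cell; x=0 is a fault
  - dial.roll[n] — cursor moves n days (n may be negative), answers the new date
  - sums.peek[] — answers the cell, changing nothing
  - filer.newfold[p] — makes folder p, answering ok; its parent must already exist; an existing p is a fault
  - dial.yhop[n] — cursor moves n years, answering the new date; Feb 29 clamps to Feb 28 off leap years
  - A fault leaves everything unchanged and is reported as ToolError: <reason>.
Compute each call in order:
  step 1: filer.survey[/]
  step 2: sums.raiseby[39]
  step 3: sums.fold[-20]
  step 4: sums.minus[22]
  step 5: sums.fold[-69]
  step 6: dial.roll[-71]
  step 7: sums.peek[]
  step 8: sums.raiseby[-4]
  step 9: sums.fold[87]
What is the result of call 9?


Answer: 4814058

Derivation:
Do: filer.survey[p=/]
See: []
Do: sums.raiseby[x=39]
See: 39
Do: sums.fold[x=-20]
See: -780
Do: sums.minus[x=22]
See: -802
Do: sums.fold[x=-69]
See: 55338
Do: dial.roll[n=-71]
See: 2249-12-18
Do: sums.peek[]
See: 55338
Do: sums.raiseby[x=-4]
See: 55334
Do: sums.fold[x=87]
See: 4814058


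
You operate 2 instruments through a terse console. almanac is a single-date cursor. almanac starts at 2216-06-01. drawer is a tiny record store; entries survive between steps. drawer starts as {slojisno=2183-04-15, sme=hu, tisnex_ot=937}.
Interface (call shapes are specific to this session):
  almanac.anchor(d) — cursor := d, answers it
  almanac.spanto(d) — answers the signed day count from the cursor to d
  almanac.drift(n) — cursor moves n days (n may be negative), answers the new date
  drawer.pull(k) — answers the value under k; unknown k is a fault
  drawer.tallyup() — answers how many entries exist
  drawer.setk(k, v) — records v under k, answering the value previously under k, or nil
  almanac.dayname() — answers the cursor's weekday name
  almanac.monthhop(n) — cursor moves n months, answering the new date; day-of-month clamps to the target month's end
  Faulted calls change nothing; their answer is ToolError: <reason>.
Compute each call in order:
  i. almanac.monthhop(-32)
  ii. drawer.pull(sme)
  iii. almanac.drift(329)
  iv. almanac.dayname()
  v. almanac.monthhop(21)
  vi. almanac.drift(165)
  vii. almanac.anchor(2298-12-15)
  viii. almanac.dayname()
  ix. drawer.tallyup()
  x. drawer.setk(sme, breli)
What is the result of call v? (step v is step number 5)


Answer: 2216-05-26

Derivation:
-> monthhop(n→-32)
<- 2213-10-01
-> pull(k→sme)
<- hu
-> drift(n→329)
<- 2214-08-26
-> dayname()
<- Friday
-> monthhop(n→21)
<- 2216-05-26
-> drift(n→165)
<- 2216-11-07
-> anchor(d→2298-12-15)
<- 2298-12-15
-> dayname()
<- Thursday
-> tallyup()
<- 3
-> setk(k→sme, v→breli)
<- hu


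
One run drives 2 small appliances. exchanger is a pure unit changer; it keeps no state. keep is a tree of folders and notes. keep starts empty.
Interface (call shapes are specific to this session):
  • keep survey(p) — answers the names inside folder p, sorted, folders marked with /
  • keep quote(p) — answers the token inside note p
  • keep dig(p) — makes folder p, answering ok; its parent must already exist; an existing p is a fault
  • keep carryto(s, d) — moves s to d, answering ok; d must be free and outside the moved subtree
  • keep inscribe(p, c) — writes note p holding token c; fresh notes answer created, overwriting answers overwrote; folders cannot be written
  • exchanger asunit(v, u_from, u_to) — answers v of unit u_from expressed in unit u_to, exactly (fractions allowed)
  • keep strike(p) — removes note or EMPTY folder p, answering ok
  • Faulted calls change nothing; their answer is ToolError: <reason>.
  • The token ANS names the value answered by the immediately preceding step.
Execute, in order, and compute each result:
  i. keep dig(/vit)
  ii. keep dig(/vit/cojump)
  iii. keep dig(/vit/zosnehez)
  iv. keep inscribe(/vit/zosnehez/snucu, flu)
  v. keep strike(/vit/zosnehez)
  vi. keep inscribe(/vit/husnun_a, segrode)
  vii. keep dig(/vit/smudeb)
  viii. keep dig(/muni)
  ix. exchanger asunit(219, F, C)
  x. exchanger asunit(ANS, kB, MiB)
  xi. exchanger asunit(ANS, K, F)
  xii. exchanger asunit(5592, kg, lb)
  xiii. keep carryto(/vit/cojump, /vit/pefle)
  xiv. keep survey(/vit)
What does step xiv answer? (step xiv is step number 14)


-> keep dig(p=/vit)
<- ok
-> keep dig(p=/vit/cojump)
<- ok
-> keep dig(p=/vit/zosnehez)
<- ok
-> keep inscribe(p=/vit/zosnehez/snucu, c=flu)
<- created
-> keep strike(p=/vit/zosnehez)
<- ToolError: not empty
-> keep inscribe(p=/vit/husnun_a, c=segrode)
<- created
-> keep dig(p=/vit/smudeb)
<- ok
-> keep dig(p=/muni)
<- ok
-> exchanger asunit(v=219, u_from=F, u_to=C)
<- 935/9
-> exchanger asunit(v=ANS, u_from=kB, u_to=MiB)
<- 116875/1179648
-> exchanger asunit(v=ANS, u_from=K, u_to=F)
<- -1505662281/3276800
-> exchanger asunit(v=5592, u_from=kg, u_to=lb)
<- 559200000000/45359237
-> keep carryto(s=/vit/cojump, d=/vit/pefle)
<- ok
-> keep survey(p=/vit)
<- [husnun_a, pefle/, smudeb/, zosnehez/]

Answer: [husnun_a, pefle/, smudeb/, zosnehez/]


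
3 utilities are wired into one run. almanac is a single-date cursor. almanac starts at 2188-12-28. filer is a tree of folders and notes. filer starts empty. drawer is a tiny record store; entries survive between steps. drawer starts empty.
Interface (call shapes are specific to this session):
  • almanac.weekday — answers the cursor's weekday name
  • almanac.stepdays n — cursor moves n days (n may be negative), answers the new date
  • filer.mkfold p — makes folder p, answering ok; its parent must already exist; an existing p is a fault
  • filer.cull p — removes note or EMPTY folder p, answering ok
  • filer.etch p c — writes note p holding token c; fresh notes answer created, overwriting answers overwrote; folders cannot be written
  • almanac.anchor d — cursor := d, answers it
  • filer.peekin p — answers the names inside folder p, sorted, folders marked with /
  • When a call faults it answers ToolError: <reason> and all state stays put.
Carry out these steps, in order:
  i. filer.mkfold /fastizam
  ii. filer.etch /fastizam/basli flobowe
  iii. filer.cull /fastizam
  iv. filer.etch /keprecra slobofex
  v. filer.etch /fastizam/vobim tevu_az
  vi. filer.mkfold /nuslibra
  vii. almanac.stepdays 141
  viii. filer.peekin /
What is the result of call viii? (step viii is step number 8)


Answer: [fastizam/, keprecra, nuslibra/]

Derivation:
I invoke filer.mkfold on p=/fastizam, which returns ok.
Then filer.etch on p=/fastizam/basli, c=flobowe, which returns created.
Using filer.cull on p=/fastizam, and get ToolError: not empty.
I try filer.etch on p=/keprecra, c=slobofex, giving created.
Now I run filer.etch on p=/fastizam/vobim, c=tevu_az, → created.
I try filer.mkfold on p=/nuslibra, which returns ok.
I use almanac.stepdays on n=141, — result: 2189-05-18.
I invoke filer.peekin on p=/: [fastizam/, keprecra, nuslibra/].


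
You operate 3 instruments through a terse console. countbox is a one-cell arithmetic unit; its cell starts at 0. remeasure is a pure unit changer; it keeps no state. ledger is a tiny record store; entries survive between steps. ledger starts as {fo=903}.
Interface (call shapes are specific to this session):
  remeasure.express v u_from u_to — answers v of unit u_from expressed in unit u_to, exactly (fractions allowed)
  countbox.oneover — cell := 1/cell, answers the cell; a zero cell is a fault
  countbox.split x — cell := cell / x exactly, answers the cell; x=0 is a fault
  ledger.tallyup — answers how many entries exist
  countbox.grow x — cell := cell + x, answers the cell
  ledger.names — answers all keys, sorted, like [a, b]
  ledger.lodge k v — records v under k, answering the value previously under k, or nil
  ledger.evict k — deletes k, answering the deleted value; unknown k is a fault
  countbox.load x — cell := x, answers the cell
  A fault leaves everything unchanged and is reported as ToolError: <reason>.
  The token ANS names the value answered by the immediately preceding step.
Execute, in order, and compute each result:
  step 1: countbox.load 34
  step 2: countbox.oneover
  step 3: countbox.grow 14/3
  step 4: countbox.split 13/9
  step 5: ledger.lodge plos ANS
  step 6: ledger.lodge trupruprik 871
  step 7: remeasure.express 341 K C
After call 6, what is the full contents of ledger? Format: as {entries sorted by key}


Act: countbox.load[x→34]
Obs: 34
Act: countbox.oneover[]
Obs: 1/34
Act: countbox.grow[x→14/3]
Obs: 479/102
Act: countbox.split[x→13/9]
Obs: 1437/442
Act: ledger.lodge[k→plos; v→ANS]
Obs: nil
Act: ledger.lodge[k→trupruprik; v→871]
Obs: nil
Act: remeasure.express[v→341; u_from→K; u_to→C]
Obs: 1357/20

Answer: {fo=903, plos=1437/442, trupruprik=871}


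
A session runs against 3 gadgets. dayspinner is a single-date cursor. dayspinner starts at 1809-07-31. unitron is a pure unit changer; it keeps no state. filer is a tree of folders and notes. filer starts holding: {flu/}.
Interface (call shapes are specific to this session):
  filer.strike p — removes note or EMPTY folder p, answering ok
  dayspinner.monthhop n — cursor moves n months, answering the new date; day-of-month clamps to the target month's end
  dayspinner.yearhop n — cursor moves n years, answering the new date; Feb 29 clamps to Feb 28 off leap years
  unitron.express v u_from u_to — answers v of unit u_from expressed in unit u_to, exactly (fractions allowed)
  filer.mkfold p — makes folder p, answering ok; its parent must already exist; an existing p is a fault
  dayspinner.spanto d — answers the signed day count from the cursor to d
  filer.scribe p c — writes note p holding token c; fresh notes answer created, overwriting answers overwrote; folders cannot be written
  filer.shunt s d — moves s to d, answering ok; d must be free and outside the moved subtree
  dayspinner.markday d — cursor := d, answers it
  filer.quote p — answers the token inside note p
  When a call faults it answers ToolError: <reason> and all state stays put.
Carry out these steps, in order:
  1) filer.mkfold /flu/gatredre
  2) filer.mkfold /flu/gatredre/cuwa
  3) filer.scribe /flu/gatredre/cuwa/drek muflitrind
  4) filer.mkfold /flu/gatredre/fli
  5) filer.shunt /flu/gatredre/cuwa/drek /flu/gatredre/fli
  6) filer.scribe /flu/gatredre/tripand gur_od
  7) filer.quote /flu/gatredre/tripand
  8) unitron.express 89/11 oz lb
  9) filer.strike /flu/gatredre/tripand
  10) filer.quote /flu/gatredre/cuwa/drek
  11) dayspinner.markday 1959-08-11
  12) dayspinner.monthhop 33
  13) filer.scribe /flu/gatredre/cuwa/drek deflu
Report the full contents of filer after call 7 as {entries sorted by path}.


Answer: {flu/, flu/gatredre/, flu/gatredre/cuwa/, flu/gatredre/cuwa/drek=muflitrind, flu/gatredre/fli/, flu/gatredre/tripand=gur_od}

Derivation:
>>> mkfold p=/flu/gatredre
= ok
>>> mkfold p=/flu/gatredre/cuwa
= ok
>>> scribe p=/flu/gatredre/cuwa/drek c=muflitrind
= created
>>> mkfold p=/flu/gatredre/fli
= ok
>>> shunt s=/flu/gatredre/cuwa/drek d=/flu/gatredre/fli
= ToolError: exists
>>> scribe p=/flu/gatredre/tripand c=gur_od
= created
>>> quote p=/flu/gatredre/tripand
= gur_od
>>> express v=89/11 u_from=oz u_to=lb
= 89/176
>>> strike p=/flu/gatredre/tripand
= ok
>>> quote p=/flu/gatredre/cuwa/drek
= muflitrind
>>> markday d=1959-08-11
= 1959-08-11
>>> monthhop n=33
= 1962-05-11
>>> scribe p=/flu/gatredre/cuwa/drek c=deflu
= overwrote


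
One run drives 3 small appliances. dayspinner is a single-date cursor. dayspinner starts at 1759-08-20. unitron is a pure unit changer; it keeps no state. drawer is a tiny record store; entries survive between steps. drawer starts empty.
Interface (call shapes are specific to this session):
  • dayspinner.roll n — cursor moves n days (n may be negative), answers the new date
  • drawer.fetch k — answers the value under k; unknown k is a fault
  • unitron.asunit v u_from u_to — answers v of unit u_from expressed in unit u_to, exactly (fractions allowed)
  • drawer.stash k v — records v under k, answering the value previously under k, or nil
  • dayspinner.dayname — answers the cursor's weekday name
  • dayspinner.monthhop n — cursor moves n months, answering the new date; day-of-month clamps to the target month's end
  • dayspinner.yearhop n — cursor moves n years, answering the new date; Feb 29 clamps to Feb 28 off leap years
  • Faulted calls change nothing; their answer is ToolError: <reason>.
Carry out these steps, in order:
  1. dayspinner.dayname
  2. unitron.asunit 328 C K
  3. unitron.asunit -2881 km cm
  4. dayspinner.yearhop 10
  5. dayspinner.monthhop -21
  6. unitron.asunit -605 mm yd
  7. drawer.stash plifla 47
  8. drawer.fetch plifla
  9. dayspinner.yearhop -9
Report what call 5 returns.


>>> dayspinner.dayname
[out] Monday
>>> unitron.asunit v='328' u_from='C' u_to='K'
[out] 12023/20
>>> unitron.asunit v='-2881' u_from='km' u_to='cm'
[out] -288100000
>>> dayspinner.yearhop n='10'
[out] 1769-08-20
>>> dayspinner.monthhop n='-21'
[out] 1767-11-20
>>> unitron.asunit v='-605' u_from='mm' u_to='yd'
[out] -3025/4572
>>> drawer.stash k='plifla' v='47'
[out] nil
>>> drawer.fetch k='plifla'
[out] 47
>>> dayspinner.yearhop n='-9'
[out] 1758-11-20

Answer: 1767-11-20


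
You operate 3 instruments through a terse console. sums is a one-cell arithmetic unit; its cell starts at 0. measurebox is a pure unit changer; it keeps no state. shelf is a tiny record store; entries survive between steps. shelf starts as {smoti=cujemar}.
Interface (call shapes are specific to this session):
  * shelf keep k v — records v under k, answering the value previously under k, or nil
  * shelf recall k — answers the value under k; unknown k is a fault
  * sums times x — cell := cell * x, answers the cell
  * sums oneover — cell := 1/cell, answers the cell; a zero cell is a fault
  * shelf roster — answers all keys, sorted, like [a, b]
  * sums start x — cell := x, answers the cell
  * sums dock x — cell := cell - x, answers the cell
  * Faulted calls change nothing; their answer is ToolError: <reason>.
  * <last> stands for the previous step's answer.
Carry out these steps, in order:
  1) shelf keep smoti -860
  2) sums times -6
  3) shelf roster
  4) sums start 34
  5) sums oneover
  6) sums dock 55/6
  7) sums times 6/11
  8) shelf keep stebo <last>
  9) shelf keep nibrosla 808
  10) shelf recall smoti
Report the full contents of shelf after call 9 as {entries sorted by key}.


Answer: {nibrosla=808, smoti=-860, stebo=-932/187}

Derivation:
> shelf keep k='smoti' v='-860'
  cujemar
> sums times x='-6'
  0
> shelf roster
  [smoti]
> sums start x='34'
  34
> sums oneover
  1/34
> sums dock x='55/6'
  -466/51
> sums times x='6/11'
  -932/187
> shelf keep k='stebo' v='<last>'
  nil
> shelf keep k='nibrosla' v='808'
  nil
> shelf recall k='smoti'
  -860


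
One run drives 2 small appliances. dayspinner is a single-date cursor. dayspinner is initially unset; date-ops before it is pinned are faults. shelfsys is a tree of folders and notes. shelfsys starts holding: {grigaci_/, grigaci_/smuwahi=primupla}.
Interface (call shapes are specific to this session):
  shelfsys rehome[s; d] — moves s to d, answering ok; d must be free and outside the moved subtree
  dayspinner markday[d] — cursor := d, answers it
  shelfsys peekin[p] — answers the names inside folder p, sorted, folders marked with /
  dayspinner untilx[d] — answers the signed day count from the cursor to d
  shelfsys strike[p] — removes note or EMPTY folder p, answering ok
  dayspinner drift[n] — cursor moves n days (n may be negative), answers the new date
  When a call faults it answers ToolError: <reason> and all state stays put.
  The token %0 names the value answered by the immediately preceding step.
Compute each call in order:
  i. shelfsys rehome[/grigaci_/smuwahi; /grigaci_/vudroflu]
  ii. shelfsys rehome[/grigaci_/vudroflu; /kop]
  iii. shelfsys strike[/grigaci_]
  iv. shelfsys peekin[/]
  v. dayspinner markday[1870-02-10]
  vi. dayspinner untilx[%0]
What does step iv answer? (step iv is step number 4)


Answer: [kop]

Derivation:
# shelfsys rehome(/grigaci_/smuwahi, /grigaci_/vudroflu) => ok
# shelfsys rehome(/grigaci_/vudroflu, /kop) => ok
# shelfsys strike(/grigaci_) => ok
# shelfsys peekin(/) => [kop]
# dayspinner markday(1870-02-10) => 1870-02-10
# dayspinner untilx(%0) => 0


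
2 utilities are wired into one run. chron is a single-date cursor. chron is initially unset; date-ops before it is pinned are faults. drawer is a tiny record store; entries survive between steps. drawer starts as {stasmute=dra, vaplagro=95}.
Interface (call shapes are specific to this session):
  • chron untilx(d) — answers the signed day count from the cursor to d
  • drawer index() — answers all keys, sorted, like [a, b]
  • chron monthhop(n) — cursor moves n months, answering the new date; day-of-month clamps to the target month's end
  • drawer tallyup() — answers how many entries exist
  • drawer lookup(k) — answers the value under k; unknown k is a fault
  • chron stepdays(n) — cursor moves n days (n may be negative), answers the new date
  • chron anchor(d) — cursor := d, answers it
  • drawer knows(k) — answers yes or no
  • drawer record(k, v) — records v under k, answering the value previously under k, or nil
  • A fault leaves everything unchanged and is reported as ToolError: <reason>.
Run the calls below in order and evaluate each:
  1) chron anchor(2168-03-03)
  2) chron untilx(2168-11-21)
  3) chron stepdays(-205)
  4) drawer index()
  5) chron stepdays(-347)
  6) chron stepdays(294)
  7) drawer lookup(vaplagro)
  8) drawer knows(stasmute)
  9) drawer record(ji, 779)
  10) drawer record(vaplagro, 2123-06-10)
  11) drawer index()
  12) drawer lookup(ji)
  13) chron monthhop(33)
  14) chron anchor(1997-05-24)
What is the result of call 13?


Act: chron anchor[d='2168-03-03']
Obs: 2168-03-03
Act: chron untilx[d='2168-11-21']
Obs: 263
Act: chron stepdays[n='-205']
Obs: 2167-08-11
Act: drawer index[]
Obs: [stasmute, vaplagro]
Act: chron stepdays[n='-347']
Obs: 2166-08-29
Act: chron stepdays[n='294']
Obs: 2167-06-19
Act: drawer lookup[k='vaplagro']
Obs: 95
Act: drawer knows[k='stasmute']
Obs: yes
Act: drawer record[k='ji'; v='779']
Obs: nil
Act: drawer record[k='vaplagro'; v='2123-06-10']
Obs: 95
Act: drawer index[]
Obs: [ji, stasmute, vaplagro]
Act: drawer lookup[k='ji']
Obs: 779
Act: chron monthhop[n='33']
Obs: 2170-03-19
Act: chron anchor[d='1997-05-24']
Obs: 1997-05-24

Answer: 2170-03-19


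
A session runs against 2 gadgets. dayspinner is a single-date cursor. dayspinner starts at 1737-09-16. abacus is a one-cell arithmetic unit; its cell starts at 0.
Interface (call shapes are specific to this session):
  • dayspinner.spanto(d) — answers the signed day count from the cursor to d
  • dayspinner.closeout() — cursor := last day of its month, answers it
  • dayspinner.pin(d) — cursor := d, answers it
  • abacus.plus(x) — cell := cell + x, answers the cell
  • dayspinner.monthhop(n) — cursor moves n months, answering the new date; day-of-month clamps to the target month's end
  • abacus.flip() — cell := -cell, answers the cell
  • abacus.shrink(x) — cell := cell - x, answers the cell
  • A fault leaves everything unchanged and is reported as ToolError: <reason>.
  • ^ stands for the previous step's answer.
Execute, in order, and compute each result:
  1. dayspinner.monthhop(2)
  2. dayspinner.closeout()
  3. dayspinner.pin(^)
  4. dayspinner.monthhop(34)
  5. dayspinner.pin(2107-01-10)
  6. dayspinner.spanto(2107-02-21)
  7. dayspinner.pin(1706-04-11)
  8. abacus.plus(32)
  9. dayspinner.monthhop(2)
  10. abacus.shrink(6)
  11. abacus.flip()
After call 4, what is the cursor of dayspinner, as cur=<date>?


Answer: cur=1740-09-30

Derivation:
Calling dayspinner.monthhop with n='2', → 1737-11-16.
Next I call dayspinner.closeout, → 1737-11-30.
I invoke dayspinner.pin with d='^': 1737-11-30.
Then dayspinner.monthhop with n='34', and get 1740-09-30.
I run dayspinner.pin with d='2107-01-10', → 2107-01-10.
I invoke dayspinner.spanto with d='2107-02-21', yielding 42.
I run dayspinner.pin with d='1706-04-11', yielding 1706-04-11.
Then abacus.plus with x='32', yielding 32.
Calling dayspinner.monthhop with n='2', and see 1706-06-11.
Using abacus.shrink with x='6', and observe 26.
Now I run abacus.flip(): -26.
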